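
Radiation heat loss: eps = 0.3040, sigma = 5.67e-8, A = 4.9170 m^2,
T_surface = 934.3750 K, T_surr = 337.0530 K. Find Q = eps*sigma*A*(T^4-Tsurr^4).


T^4 = 7.6223e+11
Tsurr^4 = 1.2906e+10
Q = 0.3040 * 5.67e-8 * 4.9170 * 7.4932e+11 = 63507.5349 W

63507.5349 W


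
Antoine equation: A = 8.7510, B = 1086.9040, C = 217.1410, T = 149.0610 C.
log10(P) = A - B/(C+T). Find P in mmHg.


C+T = 366.2020
B/(C+T) = 2.9680
log10(P) = 8.7510 - 2.9680 = 5.7830
P = 10^5.7830 = 606673.5226 mmHg

606673.5226 mmHg


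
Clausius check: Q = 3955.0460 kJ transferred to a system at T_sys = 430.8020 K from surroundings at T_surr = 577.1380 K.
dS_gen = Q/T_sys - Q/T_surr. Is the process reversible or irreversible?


dS_sys = 3955.0460/430.8020 = 9.1807 kJ/K
dS_surr = -3955.0460/577.1380 = -6.8529 kJ/K
dS_gen = 9.1807 - 6.8529 = 2.3278 kJ/K (irreversible)

dS_gen = 2.3278 kJ/K, irreversible


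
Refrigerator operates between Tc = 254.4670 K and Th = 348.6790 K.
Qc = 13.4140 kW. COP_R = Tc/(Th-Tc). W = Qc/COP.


COP = 254.4670 / 94.2120 = 2.7010
W = 13.4140 / 2.7010 = 4.9663 kW

COP = 2.7010, W = 4.9663 kW


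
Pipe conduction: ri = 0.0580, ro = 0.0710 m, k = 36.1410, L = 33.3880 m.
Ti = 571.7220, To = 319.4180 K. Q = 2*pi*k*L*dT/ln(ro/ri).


dT = 252.3040 K
ln(ro/ri) = 0.2022
Q = 2*pi*36.1410*33.3880*252.3040 / 0.2022 = 9458760.8791 W

9458760.8791 W


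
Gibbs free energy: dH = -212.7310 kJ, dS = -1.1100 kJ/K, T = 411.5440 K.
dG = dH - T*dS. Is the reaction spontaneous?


T*dS = 411.5440 * -1.1100 = -456.8138 kJ
dG = -212.7310 + 456.8138 = 244.0828 kJ (non-spontaneous)

dG = 244.0828 kJ, non-spontaneous


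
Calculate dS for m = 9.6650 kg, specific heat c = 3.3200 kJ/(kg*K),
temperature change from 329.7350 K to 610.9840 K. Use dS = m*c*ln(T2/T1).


T2/T1 = 1.8530
ln(T2/T1) = 0.6168
dS = 9.6650 * 3.3200 * 0.6168 = 19.7912 kJ/K

19.7912 kJ/K


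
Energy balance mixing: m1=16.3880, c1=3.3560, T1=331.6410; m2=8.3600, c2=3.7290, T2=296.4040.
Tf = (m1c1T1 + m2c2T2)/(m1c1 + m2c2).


num = 27479.8629
den = 86.1726
Tf = 318.8934 K

318.8934 K


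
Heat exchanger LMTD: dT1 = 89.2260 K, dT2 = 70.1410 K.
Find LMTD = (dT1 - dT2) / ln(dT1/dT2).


dT1/dT2 = 1.2721
ln(dT1/dT2) = 0.2407
LMTD = 19.0850 / 0.2407 = 79.3011 K

79.3011 K


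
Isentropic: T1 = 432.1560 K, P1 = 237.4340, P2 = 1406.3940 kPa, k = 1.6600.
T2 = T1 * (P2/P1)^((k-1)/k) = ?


(k-1)/k = 0.3976
(P2/P1)^exp = 2.0284
T2 = 432.1560 * 2.0284 = 876.6063 K

876.6063 K


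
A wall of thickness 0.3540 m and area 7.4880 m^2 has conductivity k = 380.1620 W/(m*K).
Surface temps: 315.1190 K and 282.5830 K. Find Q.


dT = 32.5360 K
Q = 380.1620 * 7.4880 * 32.5360 / 0.3540 = 261634.7566 W

261634.7566 W


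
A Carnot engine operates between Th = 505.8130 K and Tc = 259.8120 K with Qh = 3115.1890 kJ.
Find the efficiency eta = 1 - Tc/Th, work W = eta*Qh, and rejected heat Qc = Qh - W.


eta = 1 - 259.8120/505.8130 = 0.4863
W = 0.4863 * 3115.1890 = 1515.0651 kJ
Qc = 3115.1890 - 1515.0651 = 1600.1239 kJ

eta = 48.6348%, W = 1515.0651 kJ, Qc = 1600.1239 kJ


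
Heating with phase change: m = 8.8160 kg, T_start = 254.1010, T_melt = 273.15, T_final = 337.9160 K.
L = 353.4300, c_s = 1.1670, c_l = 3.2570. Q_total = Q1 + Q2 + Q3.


Q1 (sensible, solid) = 8.8160 * 1.1670 * 19.0490 = 195.9813 kJ
Q2 (latent) = 8.8160 * 353.4300 = 3115.8389 kJ
Q3 (sensible, liquid) = 8.8160 * 3.2570 * 64.7660 = 1859.6723 kJ
Q_total = 5171.4924 kJ

5171.4924 kJ


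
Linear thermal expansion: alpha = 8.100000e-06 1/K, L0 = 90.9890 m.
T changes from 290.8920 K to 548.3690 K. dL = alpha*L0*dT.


dT = 257.4770 K
dL = 8.100000e-06 * 90.9890 * 257.4770 = 0.189763 m
L_final = 91.178763 m

dL = 0.189763 m


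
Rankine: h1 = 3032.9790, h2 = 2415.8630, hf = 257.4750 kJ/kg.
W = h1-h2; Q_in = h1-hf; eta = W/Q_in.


W = 617.1160 kJ/kg
Q_in = 2775.5040 kJ/kg
eta = 0.2223 = 22.2344%

eta = 22.2344%


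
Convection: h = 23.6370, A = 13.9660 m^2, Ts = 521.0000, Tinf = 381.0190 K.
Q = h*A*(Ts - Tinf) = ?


dT = 139.9810 K
Q = 23.6370 * 13.9660 * 139.9810 = 46209.7357 W

46209.7357 W


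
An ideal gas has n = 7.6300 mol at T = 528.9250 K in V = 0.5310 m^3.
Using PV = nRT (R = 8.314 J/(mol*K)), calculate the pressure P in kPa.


P = nRT/V = 7.6300 * 8.314 * 528.9250 / 0.5310
= 33552.7911 / 0.5310 = 63187.9305 Pa = 63.1879 kPa

63.1879 kPa


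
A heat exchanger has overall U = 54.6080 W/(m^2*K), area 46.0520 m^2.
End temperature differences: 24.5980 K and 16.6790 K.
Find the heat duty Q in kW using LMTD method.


LMTD = 20.3828 K
Q = 54.6080 * 46.0520 * 20.3828 = 51258.7084 W = 51.2587 kW

51.2587 kW


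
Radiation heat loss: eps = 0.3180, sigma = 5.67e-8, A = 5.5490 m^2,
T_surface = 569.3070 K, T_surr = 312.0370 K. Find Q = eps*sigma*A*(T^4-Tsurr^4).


T^4 = 1.0505e+11
Tsurr^4 = 9.4804e+09
Q = 0.3180 * 5.67e-8 * 5.5490 * 9.5567e+10 = 9561.6744 W

9561.6744 W


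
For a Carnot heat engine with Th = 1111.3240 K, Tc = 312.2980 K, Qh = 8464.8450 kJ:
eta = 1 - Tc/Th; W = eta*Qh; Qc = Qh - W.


eta = 1 - 312.2980/1111.3240 = 0.7190
W = 0.7190 * 8464.8450 = 6086.1020 kJ
Qc = 8464.8450 - 6086.1020 = 2378.7430 kJ

eta = 71.8986%, W = 6086.1020 kJ, Qc = 2378.7430 kJ


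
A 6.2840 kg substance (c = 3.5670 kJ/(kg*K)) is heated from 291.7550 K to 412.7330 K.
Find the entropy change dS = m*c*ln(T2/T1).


T2/T1 = 1.4147
ln(T2/T1) = 0.3469
dS = 6.2840 * 3.5670 * 0.3469 = 7.7755 kJ/K

7.7755 kJ/K


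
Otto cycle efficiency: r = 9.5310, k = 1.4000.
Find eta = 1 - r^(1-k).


r^(k-1) = 2.4641
eta = 1 - 1/2.4641 = 0.5942 = 59.4170%

59.4170%


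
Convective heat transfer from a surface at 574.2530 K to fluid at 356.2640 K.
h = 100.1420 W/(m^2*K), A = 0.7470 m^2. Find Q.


dT = 217.9890 K
Q = 100.1420 * 0.7470 * 217.9890 = 16306.9013 W

16306.9013 W


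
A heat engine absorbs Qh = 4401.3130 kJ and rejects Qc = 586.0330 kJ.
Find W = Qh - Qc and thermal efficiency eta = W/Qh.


W = 4401.3130 - 586.0330 = 3815.2800 kJ
eta = 3815.2800 / 4401.3130 = 0.8669 = 86.6850%

W = 3815.2800 kJ, eta = 86.6850%


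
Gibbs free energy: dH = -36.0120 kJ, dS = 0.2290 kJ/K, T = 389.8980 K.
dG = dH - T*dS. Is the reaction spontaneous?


T*dS = 389.8980 * 0.2290 = 89.2866 kJ
dG = -36.0120 - 89.2866 = -125.2986 kJ (spontaneous)

dG = -125.2986 kJ, spontaneous


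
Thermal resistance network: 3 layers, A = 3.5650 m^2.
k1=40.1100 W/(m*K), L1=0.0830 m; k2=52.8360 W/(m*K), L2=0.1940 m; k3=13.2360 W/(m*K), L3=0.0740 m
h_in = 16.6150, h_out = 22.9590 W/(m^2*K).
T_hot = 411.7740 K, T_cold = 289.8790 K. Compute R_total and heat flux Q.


R_conv_in = 1/(16.6150*3.5650) = 0.0169
R_1 = 0.0830/(40.1100*3.5650) = 0.0006
R_2 = 0.1940/(52.8360*3.5650) = 0.0010
R_3 = 0.0740/(13.2360*3.5650) = 0.0016
R_conv_out = 1/(22.9590*3.5650) = 0.0122
R_total = 0.0323 K/W
Q = 121.8950 / 0.0323 = 3776.3037 W

R_total = 0.0323 K/W, Q = 3776.3037 W


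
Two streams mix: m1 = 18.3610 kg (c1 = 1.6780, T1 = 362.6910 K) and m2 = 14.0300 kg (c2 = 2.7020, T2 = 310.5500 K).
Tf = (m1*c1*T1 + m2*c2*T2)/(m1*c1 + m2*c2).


num = 22947.0805
den = 68.7188
Tf = 333.9272 K

333.9272 K


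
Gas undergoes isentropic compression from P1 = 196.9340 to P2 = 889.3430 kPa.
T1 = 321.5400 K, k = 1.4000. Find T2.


(k-1)/k = 0.2857
(P2/P1)^exp = 1.5384
T2 = 321.5400 * 1.5384 = 494.6591 K

494.6591 K


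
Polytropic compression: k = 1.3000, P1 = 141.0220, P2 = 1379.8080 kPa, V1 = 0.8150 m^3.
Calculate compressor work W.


(k-1)/k = 0.2308
(P2/P1)^exp = 1.6927
W = 4.3333 * 141.0220 * 0.8150 * (1.6927 - 1) = 345.0025 kJ

345.0025 kJ


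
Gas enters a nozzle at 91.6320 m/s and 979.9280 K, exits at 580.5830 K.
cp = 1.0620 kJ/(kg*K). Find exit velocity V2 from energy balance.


dT = 399.3450 K
2*cp*1000*dT = 848208.7800
V1^2 = 8396.4234
V2 = sqrt(856605.2034) = 925.5297 m/s

925.5297 m/s


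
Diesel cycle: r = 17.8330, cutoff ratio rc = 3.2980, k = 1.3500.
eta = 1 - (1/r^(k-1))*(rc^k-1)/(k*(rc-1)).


r^(k-1) = 2.7411
rc^k = 5.0077
eta = 0.5287 = 52.8716%

52.8716%


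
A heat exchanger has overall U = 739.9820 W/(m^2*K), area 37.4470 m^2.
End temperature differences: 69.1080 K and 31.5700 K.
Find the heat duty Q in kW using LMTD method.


LMTD = 47.9129 K
Q = 739.9820 * 37.4470 * 47.9129 = 1327671.7566 W = 1327.6718 kW

1327.6718 kW


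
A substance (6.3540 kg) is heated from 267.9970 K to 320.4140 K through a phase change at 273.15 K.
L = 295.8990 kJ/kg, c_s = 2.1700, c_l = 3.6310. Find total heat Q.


Q1 (sensible, solid) = 6.3540 * 2.1700 * 5.1530 = 71.0505 kJ
Q2 (latent) = 6.3540 * 295.8990 = 1880.1422 kJ
Q3 (sensible, liquid) = 6.3540 * 3.6310 * 47.2640 = 1090.4454 kJ
Q_total = 3041.6382 kJ

3041.6382 kJ


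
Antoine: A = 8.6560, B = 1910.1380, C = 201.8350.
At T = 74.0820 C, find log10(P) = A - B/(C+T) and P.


C+T = 275.9170
B/(C+T) = 6.9229
log10(P) = 8.6560 - 6.9229 = 1.7331
P = 10^1.7331 = 54.0914 mmHg

54.0914 mmHg


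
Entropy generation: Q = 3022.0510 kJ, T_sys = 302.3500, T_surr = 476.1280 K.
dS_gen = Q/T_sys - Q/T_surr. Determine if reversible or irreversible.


dS_sys = 3022.0510/302.3500 = 9.9952 kJ/K
dS_surr = -3022.0510/476.1280 = -6.3471 kJ/K
dS_gen = 9.9952 - 6.3471 = 3.6481 kJ/K (irreversible)

dS_gen = 3.6481 kJ/K, irreversible


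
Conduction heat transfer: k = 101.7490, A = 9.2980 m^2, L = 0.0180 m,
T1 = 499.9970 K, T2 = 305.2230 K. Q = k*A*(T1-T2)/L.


dT = 194.7740 K
Q = 101.7490 * 9.2980 * 194.7740 / 0.0180 = 1.0237e+07 W

1.0237e+07 W


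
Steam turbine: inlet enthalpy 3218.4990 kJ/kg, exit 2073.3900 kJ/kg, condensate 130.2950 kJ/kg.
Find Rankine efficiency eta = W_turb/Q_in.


W = 1145.1090 kJ/kg
Q_in = 3088.2040 kJ/kg
eta = 0.3708 = 37.0801%

eta = 37.0801%


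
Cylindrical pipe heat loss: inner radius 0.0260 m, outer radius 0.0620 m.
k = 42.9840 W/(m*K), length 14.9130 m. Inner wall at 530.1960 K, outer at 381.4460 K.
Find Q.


dT = 148.7500 K
ln(ro/ri) = 0.8690
Q = 2*pi*42.9840*14.9130*148.7500 / 0.8690 = 689397.9658 W

689397.9658 W


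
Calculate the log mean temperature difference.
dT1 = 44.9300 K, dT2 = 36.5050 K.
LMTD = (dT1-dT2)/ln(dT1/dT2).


dT1/dT2 = 1.2308
ln(dT1/dT2) = 0.2077
LMTD = 8.4250 / 0.2077 = 40.5718 K

40.5718 K


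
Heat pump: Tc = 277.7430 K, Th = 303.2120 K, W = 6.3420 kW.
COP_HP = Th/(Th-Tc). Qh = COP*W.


COP = 303.2120 / 25.4690 = 11.9051
Qh = 11.9051 * 6.3420 = 75.5024 kW

COP = 11.9051, Qh = 75.5024 kW


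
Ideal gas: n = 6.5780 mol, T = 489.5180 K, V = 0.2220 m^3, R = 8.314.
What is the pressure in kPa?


P = nRT/V = 6.5780 * 8.314 * 489.5180 / 0.2220
= 26771.4907 / 0.2220 = 120592.3007 Pa = 120.5923 kPa

120.5923 kPa


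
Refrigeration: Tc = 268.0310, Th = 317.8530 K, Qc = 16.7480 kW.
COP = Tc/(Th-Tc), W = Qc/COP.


COP = 268.0310 / 49.8220 = 5.3798
W = 16.7480 / 5.3798 = 3.1131 kW

COP = 5.3798, W = 3.1131 kW


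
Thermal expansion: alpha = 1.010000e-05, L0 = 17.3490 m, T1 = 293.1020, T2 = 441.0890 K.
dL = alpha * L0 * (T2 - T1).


dT = 147.9870 K
dL = 1.010000e-05 * 17.3490 * 147.9870 = 0.025931 m
L_final = 17.374931 m

dL = 0.025931 m


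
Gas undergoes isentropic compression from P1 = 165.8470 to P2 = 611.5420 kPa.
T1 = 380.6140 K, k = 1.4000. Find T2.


(k-1)/k = 0.2857
(P2/P1)^exp = 1.4518
T2 = 380.6140 * 1.4518 = 552.5917 K

552.5917 K


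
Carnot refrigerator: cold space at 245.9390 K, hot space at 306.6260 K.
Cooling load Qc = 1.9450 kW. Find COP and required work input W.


COP = 245.9390 / 60.6870 = 4.0526
W = 1.9450 / 4.0526 = 0.4799 kW

COP = 4.0526, W = 0.4799 kW


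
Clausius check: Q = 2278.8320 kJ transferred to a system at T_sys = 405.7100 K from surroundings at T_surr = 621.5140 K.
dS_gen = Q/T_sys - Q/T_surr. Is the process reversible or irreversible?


dS_sys = 2278.8320/405.7100 = 5.6169 kJ/K
dS_surr = -2278.8320/621.5140 = -3.6666 kJ/K
dS_gen = 5.6169 - 3.6666 = 1.9503 kJ/K (irreversible)

dS_gen = 1.9503 kJ/K, irreversible


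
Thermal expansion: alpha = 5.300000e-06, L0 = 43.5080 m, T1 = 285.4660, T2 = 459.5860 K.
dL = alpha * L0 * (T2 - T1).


dT = 174.1200 K
dL = 5.300000e-06 * 43.5080 * 174.1200 = 0.040151 m
L_final = 43.548151 m

dL = 0.040151 m


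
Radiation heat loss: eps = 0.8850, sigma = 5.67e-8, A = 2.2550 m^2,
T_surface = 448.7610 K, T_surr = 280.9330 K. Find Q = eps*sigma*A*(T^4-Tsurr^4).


T^4 = 4.0556e+10
Tsurr^4 = 6.2289e+09
Q = 0.8850 * 5.67e-8 * 2.2550 * 3.4328e+10 = 3884.3319 W

3884.3319 W


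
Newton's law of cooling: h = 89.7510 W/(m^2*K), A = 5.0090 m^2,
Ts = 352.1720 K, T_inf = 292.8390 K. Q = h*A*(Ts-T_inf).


dT = 59.3330 K
Q = 89.7510 * 5.0090 * 59.3330 = 26673.9072 W

26673.9072 W


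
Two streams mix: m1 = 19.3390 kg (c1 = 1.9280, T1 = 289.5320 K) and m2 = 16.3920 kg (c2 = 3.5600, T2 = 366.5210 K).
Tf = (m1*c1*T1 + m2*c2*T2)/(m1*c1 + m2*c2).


num = 32183.8956
den = 95.6411
Tf = 336.5069 K

336.5069 K


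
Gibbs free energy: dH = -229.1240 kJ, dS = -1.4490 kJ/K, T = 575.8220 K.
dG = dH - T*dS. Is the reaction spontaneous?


T*dS = 575.8220 * -1.4490 = -834.3661 kJ
dG = -229.1240 + 834.3661 = 605.2421 kJ (non-spontaneous)

dG = 605.2421 kJ, non-spontaneous


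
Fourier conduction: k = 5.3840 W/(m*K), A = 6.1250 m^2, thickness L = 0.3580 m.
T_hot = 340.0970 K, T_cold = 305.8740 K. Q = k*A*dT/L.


dT = 34.2230 K
Q = 5.3840 * 6.1250 * 34.2230 / 0.3580 = 3152.4354 W

3152.4354 W


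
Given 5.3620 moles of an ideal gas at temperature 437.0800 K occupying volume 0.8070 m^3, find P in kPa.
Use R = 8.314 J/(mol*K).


P = nRT/V = 5.3620 * 8.314 * 437.0800 / 0.8070
= 19484.8813 / 0.8070 = 24144.8343 Pa = 24.1448 kPa

24.1448 kPa


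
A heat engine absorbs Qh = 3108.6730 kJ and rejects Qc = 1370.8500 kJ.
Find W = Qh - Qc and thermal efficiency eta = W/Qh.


W = 3108.6730 - 1370.8500 = 1737.8230 kJ
eta = 1737.8230 / 3108.6730 = 0.5590 = 55.9024%

W = 1737.8230 kJ, eta = 55.9024%


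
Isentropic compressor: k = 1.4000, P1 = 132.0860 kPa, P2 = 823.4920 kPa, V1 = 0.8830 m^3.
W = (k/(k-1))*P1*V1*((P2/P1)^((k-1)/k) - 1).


(k-1)/k = 0.2857
(P2/P1)^exp = 1.6869
W = 3.5000 * 132.0860 * 0.8830 * (1.6869 - 1) = 280.3961 kJ

280.3961 kJ


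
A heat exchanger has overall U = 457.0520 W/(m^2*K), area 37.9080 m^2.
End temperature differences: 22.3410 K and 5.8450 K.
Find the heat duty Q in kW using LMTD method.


LMTD = 12.3028 K
Q = 457.0520 * 37.9080 * 12.3028 = 213156.7847 W = 213.1568 kW

213.1568 kW


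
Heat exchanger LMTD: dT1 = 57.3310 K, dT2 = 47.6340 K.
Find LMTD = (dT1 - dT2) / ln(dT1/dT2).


dT1/dT2 = 1.2036
ln(dT1/dT2) = 0.1853
LMTD = 9.6970 / 0.1853 = 52.3329 K

52.3329 K


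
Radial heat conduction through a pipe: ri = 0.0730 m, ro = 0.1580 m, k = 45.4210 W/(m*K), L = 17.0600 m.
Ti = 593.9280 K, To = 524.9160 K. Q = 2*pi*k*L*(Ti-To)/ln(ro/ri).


dT = 69.0120 K
ln(ro/ri) = 0.7721
Q = 2*pi*45.4210*17.0600*69.0120 / 0.7721 = 435157.6557 W

435157.6557 W


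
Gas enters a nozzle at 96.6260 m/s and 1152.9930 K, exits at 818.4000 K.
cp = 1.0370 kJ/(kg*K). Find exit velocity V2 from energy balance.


dT = 334.5930 K
2*cp*1000*dT = 693945.8820
V1^2 = 9336.5839
V2 = sqrt(703282.4659) = 838.6194 m/s

838.6194 m/s


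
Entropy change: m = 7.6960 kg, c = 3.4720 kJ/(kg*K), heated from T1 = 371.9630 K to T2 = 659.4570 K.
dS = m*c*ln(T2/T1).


T2/T1 = 1.7729
ln(T2/T1) = 0.5726
dS = 7.6960 * 3.4720 * 0.5726 = 15.3008 kJ/K

15.3008 kJ/K


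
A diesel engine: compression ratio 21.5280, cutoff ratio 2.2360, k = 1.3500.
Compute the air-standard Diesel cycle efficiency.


r^(k-1) = 2.9279
rc^k = 2.9634
eta = 0.5981 = 59.8116%

59.8116%


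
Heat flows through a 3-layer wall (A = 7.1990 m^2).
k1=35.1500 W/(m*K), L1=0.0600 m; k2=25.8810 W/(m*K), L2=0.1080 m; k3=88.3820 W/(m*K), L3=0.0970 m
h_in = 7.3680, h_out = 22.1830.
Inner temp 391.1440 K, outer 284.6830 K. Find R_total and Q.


R_conv_in = 1/(7.3680*7.1990) = 0.0189
R_1 = 0.0600/(35.1500*7.1990) = 0.0002
R_2 = 0.1080/(25.8810*7.1990) = 0.0006
R_3 = 0.0970/(88.3820*7.1990) = 0.0002
R_conv_out = 1/(22.1830*7.1990) = 0.0063
R_total = 0.0261 K/W
Q = 106.4610 / 0.0261 = 4081.4607 W

R_total = 0.0261 K/W, Q = 4081.4607 W


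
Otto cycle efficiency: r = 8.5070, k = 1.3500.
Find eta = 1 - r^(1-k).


r^(k-1) = 2.1155
eta = 1 - 1/2.1155 = 0.5273 = 52.7308%

52.7308%


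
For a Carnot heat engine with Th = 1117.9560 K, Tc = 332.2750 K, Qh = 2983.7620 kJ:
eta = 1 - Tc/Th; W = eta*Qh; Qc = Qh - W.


eta = 1 - 332.2750/1117.9560 = 0.7028
W = 0.7028 * 2983.7620 = 2096.9386 kJ
Qc = 2983.7620 - 2096.9386 = 886.8234 kJ

eta = 70.2783%, W = 2096.9386 kJ, Qc = 886.8234 kJ


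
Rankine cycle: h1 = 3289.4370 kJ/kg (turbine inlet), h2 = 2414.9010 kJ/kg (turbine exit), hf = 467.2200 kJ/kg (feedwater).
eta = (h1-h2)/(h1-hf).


W = 874.5360 kJ/kg
Q_in = 2822.2170 kJ/kg
eta = 0.3099 = 30.9876%

eta = 30.9876%


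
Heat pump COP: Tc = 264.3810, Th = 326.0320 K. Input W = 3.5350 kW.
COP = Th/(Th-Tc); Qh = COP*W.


COP = 326.0320 / 61.6510 = 5.2883
Qh = 5.2883 * 3.5350 = 18.6943 kW

COP = 5.2883, Qh = 18.6943 kW


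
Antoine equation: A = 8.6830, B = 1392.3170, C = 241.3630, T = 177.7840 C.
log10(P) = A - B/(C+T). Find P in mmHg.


C+T = 419.1470
B/(C+T) = 3.3218
log10(P) = 8.6830 - 3.3218 = 5.3612
P = 10^5.3612 = 229727.5775 mmHg

229727.5775 mmHg


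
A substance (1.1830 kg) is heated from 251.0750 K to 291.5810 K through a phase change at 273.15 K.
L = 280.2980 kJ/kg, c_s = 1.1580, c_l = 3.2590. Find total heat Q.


Q1 (sensible, solid) = 1.1830 * 1.1580 * 22.0750 = 30.2409 kJ
Q2 (latent) = 1.1830 * 280.2980 = 331.5925 kJ
Q3 (sensible, liquid) = 1.1830 * 3.2590 * 18.4310 = 71.0588 kJ
Q_total = 432.8922 kJ

432.8922 kJ


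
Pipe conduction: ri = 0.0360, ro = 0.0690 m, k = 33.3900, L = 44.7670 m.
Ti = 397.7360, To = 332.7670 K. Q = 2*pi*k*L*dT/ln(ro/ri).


dT = 64.9690 K
ln(ro/ri) = 0.6506
Q = 2*pi*33.3900*44.7670*64.9690 / 0.6506 = 937896.0404 W

937896.0404 W


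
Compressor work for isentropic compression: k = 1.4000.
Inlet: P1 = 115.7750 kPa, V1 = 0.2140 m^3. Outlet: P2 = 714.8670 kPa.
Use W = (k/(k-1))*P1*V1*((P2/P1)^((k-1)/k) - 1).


(k-1)/k = 0.2857
(P2/P1)^exp = 1.6822
W = 3.5000 * 115.7750 * 0.2140 * (1.6822 - 1) = 59.1610 kJ

59.1610 kJ


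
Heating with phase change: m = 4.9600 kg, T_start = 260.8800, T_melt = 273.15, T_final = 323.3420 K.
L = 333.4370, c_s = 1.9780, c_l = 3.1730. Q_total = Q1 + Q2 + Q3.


Q1 (sensible, solid) = 4.9600 * 1.9780 * 12.2700 = 120.3795 kJ
Q2 (latent) = 4.9600 * 333.4370 = 1653.8475 kJ
Q3 (sensible, liquid) = 4.9600 * 3.1730 * 50.1920 = 789.9257 kJ
Q_total = 2564.1527 kJ

2564.1527 kJ


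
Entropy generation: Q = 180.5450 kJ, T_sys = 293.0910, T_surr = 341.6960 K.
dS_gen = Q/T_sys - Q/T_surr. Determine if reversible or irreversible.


dS_sys = 180.5450/293.0910 = 0.6160 kJ/K
dS_surr = -180.5450/341.6960 = -0.5284 kJ/K
dS_gen = 0.6160 - 0.5284 = 0.0876 kJ/K (irreversible)

dS_gen = 0.0876 kJ/K, irreversible


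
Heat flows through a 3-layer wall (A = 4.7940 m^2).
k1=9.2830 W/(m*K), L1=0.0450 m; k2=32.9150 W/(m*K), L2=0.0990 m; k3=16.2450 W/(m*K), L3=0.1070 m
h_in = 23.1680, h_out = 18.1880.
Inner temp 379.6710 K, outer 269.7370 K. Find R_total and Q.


R_conv_in = 1/(23.1680*4.7940) = 0.0090
R_1 = 0.0450/(9.2830*4.7940) = 0.0010
R_2 = 0.0990/(32.9150*4.7940) = 0.0006
R_3 = 0.1070/(16.2450*4.7940) = 0.0014
R_conv_out = 1/(18.1880*4.7940) = 0.0115
R_total = 0.0235 K/W
Q = 109.9340 / 0.0235 = 4681.0654 W

R_total = 0.0235 K/W, Q = 4681.0654 W


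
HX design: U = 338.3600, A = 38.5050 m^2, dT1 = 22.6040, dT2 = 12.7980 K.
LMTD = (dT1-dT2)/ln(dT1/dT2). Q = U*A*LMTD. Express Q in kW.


LMTD = 17.2387 K
Q = 338.3600 * 38.5050 * 17.2387 = 224594.6737 W = 224.5947 kW

224.5947 kW


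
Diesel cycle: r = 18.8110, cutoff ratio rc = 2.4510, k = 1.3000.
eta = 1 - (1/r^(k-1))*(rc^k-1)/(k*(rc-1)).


r^(k-1) = 2.4117
rc^k = 3.2073
eta = 0.5148 = 51.4782%

51.4782%


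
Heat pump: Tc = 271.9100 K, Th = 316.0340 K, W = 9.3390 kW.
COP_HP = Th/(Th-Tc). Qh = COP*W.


COP = 316.0340 / 44.1240 = 7.1624
Qh = 7.1624 * 9.3390 = 66.8897 kW

COP = 7.1624, Qh = 66.8897 kW


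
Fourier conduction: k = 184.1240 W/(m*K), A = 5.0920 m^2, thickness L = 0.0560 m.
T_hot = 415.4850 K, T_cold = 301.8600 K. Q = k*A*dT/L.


dT = 113.6250 K
Q = 184.1240 * 5.0920 * 113.6250 / 0.0560 = 1902324.7810 W

1902324.7810 W


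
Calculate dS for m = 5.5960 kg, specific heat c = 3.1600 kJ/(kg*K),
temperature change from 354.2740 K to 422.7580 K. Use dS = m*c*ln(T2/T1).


T2/T1 = 1.1933
ln(T2/T1) = 0.1767
dS = 5.5960 * 3.1600 * 0.1767 = 3.1252 kJ/K

3.1252 kJ/K


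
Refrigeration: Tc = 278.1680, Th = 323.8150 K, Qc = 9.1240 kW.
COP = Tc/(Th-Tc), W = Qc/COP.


COP = 278.1680 / 45.6470 = 6.0939
W = 9.1240 / 6.0939 = 1.4972 kW

COP = 6.0939, W = 1.4972 kW


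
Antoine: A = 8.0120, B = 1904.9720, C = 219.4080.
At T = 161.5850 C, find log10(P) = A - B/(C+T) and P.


C+T = 380.9930
B/(C+T) = 5.0000
log10(P) = 8.0120 - 5.0000 = 3.0120
P = 10^3.0120 = 1027.9728 mmHg

1027.9728 mmHg


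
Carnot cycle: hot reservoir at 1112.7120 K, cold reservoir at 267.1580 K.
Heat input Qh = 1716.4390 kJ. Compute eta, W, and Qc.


eta = 1 - 267.1580/1112.7120 = 0.7599
W = 0.7599 * 1716.4390 = 1304.3284 kJ
Qc = 1716.4390 - 1304.3284 = 412.1106 kJ

eta = 75.9904%, W = 1304.3284 kJ, Qc = 412.1106 kJ


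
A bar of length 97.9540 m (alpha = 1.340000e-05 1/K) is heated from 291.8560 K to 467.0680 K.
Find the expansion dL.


dT = 175.2120 K
dL = 1.340000e-05 * 97.9540 * 175.2120 = 0.229980 m
L_final = 98.183980 m

dL = 0.229980 m


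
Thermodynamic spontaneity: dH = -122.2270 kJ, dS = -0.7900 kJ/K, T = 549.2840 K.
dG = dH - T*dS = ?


T*dS = 549.2840 * -0.7900 = -433.9344 kJ
dG = -122.2270 + 433.9344 = 311.7074 kJ (non-spontaneous)

dG = 311.7074 kJ, non-spontaneous


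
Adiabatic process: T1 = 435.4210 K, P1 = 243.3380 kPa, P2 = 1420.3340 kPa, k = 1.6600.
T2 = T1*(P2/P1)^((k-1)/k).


(k-1)/k = 0.3976
(P2/P1)^exp = 2.0166
T2 = 435.4210 * 2.0166 = 878.0826 K

878.0826 K


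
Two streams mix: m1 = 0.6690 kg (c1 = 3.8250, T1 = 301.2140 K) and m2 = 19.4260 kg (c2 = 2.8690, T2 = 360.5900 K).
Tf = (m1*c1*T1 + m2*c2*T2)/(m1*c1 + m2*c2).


num = 20867.6165
den = 58.2921
Tf = 357.9835 K

357.9835 K


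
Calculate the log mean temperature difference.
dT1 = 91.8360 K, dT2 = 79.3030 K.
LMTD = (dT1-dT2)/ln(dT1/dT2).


dT1/dT2 = 1.1580
ln(dT1/dT2) = 0.1467
LMTD = 12.5330 / 0.1467 = 85.4163 K

85.4163 K


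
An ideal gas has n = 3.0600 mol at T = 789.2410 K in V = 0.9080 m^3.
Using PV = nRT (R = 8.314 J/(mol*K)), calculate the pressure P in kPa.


P = nRT/V = 3.0600 * 8.314 * 789.2410 / 0.9080
= 20078.9540 / 0.9080 = 22113.3855 Pa = 22.1134 kPa

22.1134 kPa


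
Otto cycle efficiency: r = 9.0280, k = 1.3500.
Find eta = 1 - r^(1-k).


r^(k-1) = 2.1600
eta = 1 - 1/2.1600 = 0.5370 = 53.7041%

53.7041%


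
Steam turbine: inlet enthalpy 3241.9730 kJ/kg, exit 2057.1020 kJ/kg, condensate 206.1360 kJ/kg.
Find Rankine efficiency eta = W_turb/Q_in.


W = 1184.8710 kJ/kg
Q_in = 3035.8370 kJ/kg
eta = 0.3903 = 39.0295%

eta = 39.0295%


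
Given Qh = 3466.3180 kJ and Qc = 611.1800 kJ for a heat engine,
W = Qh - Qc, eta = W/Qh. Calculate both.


W = 3466.3180 - 611.1800 = 2855.1380 kJ
eta = 2855.1380 / 3466.3180 = 0.8237 = 82.3680%

W = 2855.1380 kJ, eta = 82.3680%


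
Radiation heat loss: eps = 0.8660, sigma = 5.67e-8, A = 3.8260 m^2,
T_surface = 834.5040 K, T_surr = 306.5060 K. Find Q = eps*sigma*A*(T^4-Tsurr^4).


T^4 = 4.8497e+11
Tsurr^4 = 8.8258e+09
Q = 0.8660 * 5.67e-8 * 3.8260 * 4.7614e+11 = 89450.5830 W

89450.5830 W


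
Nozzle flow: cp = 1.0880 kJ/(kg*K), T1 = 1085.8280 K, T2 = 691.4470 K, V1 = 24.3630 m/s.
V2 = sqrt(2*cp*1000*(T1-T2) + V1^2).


dT = 394.3810 K
2*cp*1000*dT = 858173.0560
V1^2 = 593.5558
V2 = sqrt(858766.6118) = 926.6966 m/s

926.6966 m/s


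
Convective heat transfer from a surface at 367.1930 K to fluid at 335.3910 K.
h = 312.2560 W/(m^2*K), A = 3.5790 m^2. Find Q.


dT = 31.8020 K
Q = 312.2560 * 3.5790 * 31.8020 = 35540.7775 W

35540.7775 W


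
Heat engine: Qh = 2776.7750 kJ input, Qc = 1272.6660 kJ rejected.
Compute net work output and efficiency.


W = 2776.7750 - 1272.6660 = 1504.1090 kJ
eta = 1504.1090 / 2776.7750 = 0.5417 = 54.1675%

W = 1504.1090 kJ, eta = 54.1675%


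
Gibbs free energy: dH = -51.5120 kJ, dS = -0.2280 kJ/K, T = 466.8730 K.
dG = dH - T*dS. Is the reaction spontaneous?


T*dS = 466.8730 * -0.2280 = -106.4470 kJ
dG = -51.5120 + 106.4470 = 54.9350 kJ (non-spontaneous)

dG = 54.9350 kJ, non-spontaneous


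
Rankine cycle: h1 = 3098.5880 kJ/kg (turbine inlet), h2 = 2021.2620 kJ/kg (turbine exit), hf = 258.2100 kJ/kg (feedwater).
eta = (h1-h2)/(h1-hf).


W = 1077.3260 kJ/kg
Q_in = 2840.3780 kJ/kg
eta = 0.3793 = 37.9290%

eta = 37.9290%


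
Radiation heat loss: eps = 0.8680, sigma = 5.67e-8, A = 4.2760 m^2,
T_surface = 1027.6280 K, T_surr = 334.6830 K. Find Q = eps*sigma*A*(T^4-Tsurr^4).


T^4 = 1.1152e+12
Tsurr^4 = 1.2547e+10
Q = 0.8680 * 5.67e-8 * 4.2760 * 1.1026e+12 = 232043.9538 W

232043.9538 W


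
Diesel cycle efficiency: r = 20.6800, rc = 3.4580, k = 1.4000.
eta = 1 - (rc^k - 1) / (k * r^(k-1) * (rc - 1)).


r^(k-1) = 3.3591
rc^k = 5.6801
eta = 0.5951 = 59.5122%

59.5122%


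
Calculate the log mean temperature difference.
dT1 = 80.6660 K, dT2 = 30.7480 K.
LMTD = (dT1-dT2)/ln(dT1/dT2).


dT1/dT2 = 2.6235
ln(dT1/dT2) = 0.9645
LMTD = 49.9180 / 0.9645 = 51.7557 K

51.7557 K


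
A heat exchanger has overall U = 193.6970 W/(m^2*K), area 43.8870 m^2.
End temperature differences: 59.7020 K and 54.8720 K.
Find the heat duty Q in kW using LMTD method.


LMTD = 57.2530 K
Q = 193.6970 * 43.8870 * 57.2530 = 486695.5807 W = 486.6956 kW

486.6956 kW


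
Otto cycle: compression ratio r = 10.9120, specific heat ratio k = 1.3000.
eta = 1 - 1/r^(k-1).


r^(k-1) = 2.0482
eta = 1 - 1/2.0482 = 0.5118 = 51.1765%

51.1765%


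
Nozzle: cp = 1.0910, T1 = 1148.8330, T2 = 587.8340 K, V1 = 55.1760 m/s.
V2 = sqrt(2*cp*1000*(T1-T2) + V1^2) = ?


dT = 560.9990 K
2*cp*1000*dT = 1224099.8180
V1^2 = 3044.3910
V2 = sqrt(1227144.2090) = 1107.7654 m/s

1107.7654 m/s


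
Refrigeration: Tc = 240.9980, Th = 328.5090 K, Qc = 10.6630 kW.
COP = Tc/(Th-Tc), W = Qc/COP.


COP = 240.9980 / 87.5110 = 2.7539
W = 10.6630 / 2.7539 = 3.8719 kW

COP = 2.7539, W = 3.8719 kW


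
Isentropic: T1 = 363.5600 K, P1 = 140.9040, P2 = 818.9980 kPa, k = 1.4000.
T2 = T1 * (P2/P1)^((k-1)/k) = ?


(k-1)/k = 0.2857
(P2/P1)^exp = 1.6534
T2 = 363.5600 * 1.6534 = 601.1246 K

601.1246 K


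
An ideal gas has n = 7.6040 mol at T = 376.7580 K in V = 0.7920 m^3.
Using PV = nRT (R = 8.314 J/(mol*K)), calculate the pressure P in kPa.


P = nRT/V = 7.6040 * 8.314 * 376.7580 / 0.7920
= 23818.5112 / 0.7920 = 30073.8777 Pa = 30.0739 kPa

30.0739 kPa


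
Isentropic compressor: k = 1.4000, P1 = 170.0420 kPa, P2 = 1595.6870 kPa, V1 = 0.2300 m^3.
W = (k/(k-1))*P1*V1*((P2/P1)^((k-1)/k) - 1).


(k-1)/k = 0.2857
(P2/P1)^exp = 1.8959
W = 3.5000 * 170.0420 * 0.2300 * (1.8959 - 1) = 122.6406 kJ

122.6406 kJ


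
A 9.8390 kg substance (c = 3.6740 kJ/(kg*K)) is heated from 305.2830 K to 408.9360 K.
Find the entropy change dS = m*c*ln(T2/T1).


T2/T1 = 1.3395
ln(T2/T1) = 0.2923
dS = 9.8390 * 3.6740 * 0.2923 = 10.5669 kJ/K

10.5669 kJ/K


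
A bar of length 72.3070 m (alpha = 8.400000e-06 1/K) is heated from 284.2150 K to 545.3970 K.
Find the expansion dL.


dT = 261.1820 K
dL = 8.400000e-06 * 72.3070 * 261.1820 = 0.158636 m
L_final = 72.465636 m

dL = 0.158636 m


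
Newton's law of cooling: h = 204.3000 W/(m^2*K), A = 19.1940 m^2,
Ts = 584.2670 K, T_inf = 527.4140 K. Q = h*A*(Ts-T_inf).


dT = 56.8530 K
Q = 204.3000 * 19.1940 * 56.8530 = 222939.6133 W

222939.6133 W


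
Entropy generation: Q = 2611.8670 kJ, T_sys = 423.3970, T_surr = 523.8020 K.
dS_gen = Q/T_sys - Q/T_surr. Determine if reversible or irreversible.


dS_sys = 2611.8670/423.3970 = 6.1688 kJ/K
dS_surr = -2611.8670/523.8020 = -4.9864 kJ/K
dS_gen = 6.1688 - 4.9864 = 1.1825 kJ/K (irreversible)

dS_gen = 1.1825 kJ/K, irreversible


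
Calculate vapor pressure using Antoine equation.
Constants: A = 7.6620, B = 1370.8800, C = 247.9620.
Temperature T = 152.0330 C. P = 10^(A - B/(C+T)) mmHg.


C+T = 399.9950
B/(C+T) = 3.4272
log10(P) = 7.6620 - 3.4272 = 4.2348
P = 10^4.2348 = 17169.4807 mmHg

17169.4807 mmHg


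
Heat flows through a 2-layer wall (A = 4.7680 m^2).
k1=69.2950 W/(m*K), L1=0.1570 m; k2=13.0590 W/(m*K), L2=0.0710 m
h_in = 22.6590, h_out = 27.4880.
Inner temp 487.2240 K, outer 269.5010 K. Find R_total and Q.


R_conv_in = 1/(22.6590*4.7680) = 0.0093
R_1 = 0.1570/(69.2950*4.7680) = 0.0005
R_2 = 0.0710/(13.0590*4.7680) = 0.0011
R_conv_out = 1/(27.4880*4.7680) = 0.0076
R_total = 0.0185 K/W
Q = 217.7230 / 0.0185 = 11767.9270 W

R_total = 0.0185 K/W, Q = 11767.9270 W


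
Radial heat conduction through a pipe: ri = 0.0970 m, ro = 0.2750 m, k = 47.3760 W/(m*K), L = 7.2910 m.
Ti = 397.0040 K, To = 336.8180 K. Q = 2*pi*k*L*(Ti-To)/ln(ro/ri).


dT = 60.1860 K
ln(ro/ri) = 1.0421
Q = 2*pi*47.3760*7.2910*60.1860 / 1.0421 = 125351.0748 W

125351.0748 W


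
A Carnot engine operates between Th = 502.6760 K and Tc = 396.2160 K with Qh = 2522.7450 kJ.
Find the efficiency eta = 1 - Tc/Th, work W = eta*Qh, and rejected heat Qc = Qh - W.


eta = 1 - 396.2160/502.6760 = 0.2118
W = 0.2118 * 2522.7450 = 534.2834 kJ
Qc = 2522.7450 - 534.2834 = 1988.4616 kJ

eta = 21.1787%, W = 534.2834 kJ, Qc = 1988.4616 kJ


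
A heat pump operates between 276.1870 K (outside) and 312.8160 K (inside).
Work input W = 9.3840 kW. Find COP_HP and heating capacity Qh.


COP = 312.8160 / 36.6290 = 8.5401
Qh = 8.5401 * 9.3840 = 80.1405 kW

COP = 8.5401, Qh = 80.1405 kW


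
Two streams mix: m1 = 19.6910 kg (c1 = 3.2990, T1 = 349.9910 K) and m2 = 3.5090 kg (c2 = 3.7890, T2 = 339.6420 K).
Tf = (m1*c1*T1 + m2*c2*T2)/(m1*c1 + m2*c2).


num = 27251.3730
den = 78.2562
Tf = 348.2327 K

348.2327 K


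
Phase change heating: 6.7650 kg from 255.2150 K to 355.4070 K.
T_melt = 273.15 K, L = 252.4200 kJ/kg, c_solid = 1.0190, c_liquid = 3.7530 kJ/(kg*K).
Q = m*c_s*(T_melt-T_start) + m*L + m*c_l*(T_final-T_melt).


Q1 (sensible, solid) = 6.7650 * 1.0190 * 17.9350 = 123.6356 kJ
Q2 (latent) = 6.7650 * 252.4200 = 1707.6213 kJ
Q3 (sensible, liquid) = 6.7650 * 3.7530 * 82.2570 = 2088.4267 kJ
Q_total = 3919.6835 kJ

3919.6835 kJ


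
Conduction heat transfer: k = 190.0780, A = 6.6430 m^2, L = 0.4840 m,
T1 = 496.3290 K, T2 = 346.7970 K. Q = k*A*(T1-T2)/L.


dT = 149.5320 K
Q = 190.0780 * 6.6430 * 149.5320 / 0.4840 = 390108.0270 W

390108.0270 W


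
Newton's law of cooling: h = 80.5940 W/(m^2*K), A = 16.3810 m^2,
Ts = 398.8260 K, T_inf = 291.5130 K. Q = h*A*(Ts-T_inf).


dT = 107.3130 K
Q = 80.5940 * 16.3810 * 107.3130 = 141675.7294 W

141675.7294 W


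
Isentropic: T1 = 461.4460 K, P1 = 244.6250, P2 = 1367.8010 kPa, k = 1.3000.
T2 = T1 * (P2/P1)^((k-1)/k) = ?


(k-1)/k = 0.2308
(P2/P1)^exp = 1.4877
T2 = 461.4460 * 1.4877 = 686.4770 K

686.4770 K


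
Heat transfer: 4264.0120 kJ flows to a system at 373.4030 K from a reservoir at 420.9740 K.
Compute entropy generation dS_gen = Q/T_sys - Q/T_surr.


dS_sys = 4264.0120/373.4030 = 11.4193 kJ/K
dS_surr = -4264.0120/420.9740 = -10.1289 kJ/K
dS_gen = 11.4193 - 10.1289 = 1.2904 kJ/K (irreversible)

dS_gen = 1.2904 kJ/K, irreversible


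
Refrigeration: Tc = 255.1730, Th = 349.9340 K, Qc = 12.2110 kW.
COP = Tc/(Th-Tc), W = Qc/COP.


COP = 255.1730 / 94.7610 = 2.6928
W = 12.2110 / 2.6928 = 4.5347 kW

COP = 2.6928, W = 4.5347 kW


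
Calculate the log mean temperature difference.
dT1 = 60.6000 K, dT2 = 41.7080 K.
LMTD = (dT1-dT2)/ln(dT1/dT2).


dT1/dT2 = 1.4530
ln(dT1/dT2) = 0.3736
LMTD = 18.8920 / 0.3736 = 50.5672 K

50.5672 K


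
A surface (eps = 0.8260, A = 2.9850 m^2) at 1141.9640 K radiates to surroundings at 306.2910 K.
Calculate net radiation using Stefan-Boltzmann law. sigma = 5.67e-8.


T^4 = 1.7006e+12
Tsurr^4 = 8.8011e+09
Q = 0.8260 * 5.67e-8 * 2.9850 * 1.6918e+12 = 236517.7271 W

236517.7271 W


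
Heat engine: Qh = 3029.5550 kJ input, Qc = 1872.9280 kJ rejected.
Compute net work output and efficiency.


W = 3029.5550 - 1872.9280 = 1156.6270 kJ
eta = 1156.6270 / 3029.5550 = 0.3818 = 38.1781%

W = 1156.6270 kJ, eta = 38.1781%


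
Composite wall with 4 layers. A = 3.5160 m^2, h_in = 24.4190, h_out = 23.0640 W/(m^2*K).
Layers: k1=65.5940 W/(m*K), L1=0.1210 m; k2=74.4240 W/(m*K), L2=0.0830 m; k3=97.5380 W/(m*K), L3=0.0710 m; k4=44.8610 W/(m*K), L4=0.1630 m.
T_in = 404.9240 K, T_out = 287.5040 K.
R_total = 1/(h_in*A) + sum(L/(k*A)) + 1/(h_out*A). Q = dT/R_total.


R_conv_in = 1/(24.4190*3.5160) = 0.0116
R_1 = 0.1210/(65.5940*3.5160) = 0.0005
R_2 = 0.0830/(74.4240*3.5160) = 0.0003
R_3 = 0.0710/(97.5380*3.5160) = 0.0002
R_4 = 0.1630/(44.8610*3.5160) = 0.0010
R_conv_out = 1/(23.0640*3.5160) = 0.0123
R_total = 0.0261 K/W
Q = 117.4200 / 0.0261 = 4505.5764 W

R_total = 0.0261 K/W, Q = 4505.5764 W


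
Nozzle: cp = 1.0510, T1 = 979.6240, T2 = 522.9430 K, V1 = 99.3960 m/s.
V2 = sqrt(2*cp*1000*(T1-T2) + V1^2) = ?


dT = 456.6810 K
2*cp*1000*dT = 959943.4620
V1^2 = 9879.5648
V2 = sqrt(969823.0268) = 984.7959 m/s

984.7959 m/s


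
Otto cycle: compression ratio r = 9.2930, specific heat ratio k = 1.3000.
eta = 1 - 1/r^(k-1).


r^(k-1) = 1.9519
eta = 1 - 1/1.9519 = 0.4877 = 48.7666%

48.7666%


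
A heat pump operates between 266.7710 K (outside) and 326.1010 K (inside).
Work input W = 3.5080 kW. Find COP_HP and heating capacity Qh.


COP = 326.1010 / 59.3300 = 5.4964
Qh = 5.4964 * 3.5080 = 19.2813 kW

COP = 5.4964, Qh = 19.2813 kW


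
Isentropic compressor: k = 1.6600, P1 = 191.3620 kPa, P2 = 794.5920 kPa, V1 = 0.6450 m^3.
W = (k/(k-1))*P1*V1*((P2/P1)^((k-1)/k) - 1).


(k-1)/k = 0.3976
(P2/P1)^exp = 1.7613
W = 2.5152 * 191.3620 * 0.6450 * (1.7613 - 1) = 236.3292 kJ

236.3292 kJ


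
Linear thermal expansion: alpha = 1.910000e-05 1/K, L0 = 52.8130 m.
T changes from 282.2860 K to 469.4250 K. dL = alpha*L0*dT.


dT = 187.1390 K
dL = 1.910000e-05 * 52.8130 * 187.1390 = 0.188772 m
L_final = 53.001772 m

dL = 0.188772 m


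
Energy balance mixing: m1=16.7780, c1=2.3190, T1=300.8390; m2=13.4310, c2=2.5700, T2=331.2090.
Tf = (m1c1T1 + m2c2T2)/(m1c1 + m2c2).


num = 23137.6615
den = 73.4259
Tf = 315.1160 K

315.1160 K


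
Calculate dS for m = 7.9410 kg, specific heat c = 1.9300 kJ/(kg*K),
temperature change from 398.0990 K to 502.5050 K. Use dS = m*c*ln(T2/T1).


T2/T1 = 1.2623
ln(T2/T1) = 0.2329
dS = 7.9410 * 1.9300 * 0.2329 = 3.5695 kJ/K

3.5695 kJ/K


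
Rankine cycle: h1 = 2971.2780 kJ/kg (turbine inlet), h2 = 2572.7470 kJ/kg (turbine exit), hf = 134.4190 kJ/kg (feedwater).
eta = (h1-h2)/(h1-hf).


W = 398.5310 kJ/kg
Q_in = 2836.8590 kJ/kg
eta = 0.1405 = 14.0483%

eta = 14.0483%


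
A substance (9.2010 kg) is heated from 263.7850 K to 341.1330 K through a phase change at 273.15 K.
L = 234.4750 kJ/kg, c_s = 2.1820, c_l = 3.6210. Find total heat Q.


Q1 (sensible, solid) = 9.2010 * 2.1820 * 9.3650 = 188.0172 kJ
Q2 (latent) = 9.2010 * 234.4750 = 2157.4045 kJ
Q3 (sensible, liquid) = 9.2010 * 3.6210 * 67.9830 = 2264.9774 kJ
Q_total = 4610.3991 kJ

4610.3991 kJ


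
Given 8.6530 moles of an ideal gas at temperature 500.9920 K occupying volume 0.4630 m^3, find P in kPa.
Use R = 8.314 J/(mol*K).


P = nRT/V = 8.6530 * 8.314 * 500.9920 / 0.4630
= 36041.8865 / 0.4630 = 77844.2473 Pa = 77.8442 kPa

77.8442 kPa


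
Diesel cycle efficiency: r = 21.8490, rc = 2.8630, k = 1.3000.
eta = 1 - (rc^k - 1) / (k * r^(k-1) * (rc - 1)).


r^(k-1) = 2.5225
rc^k = 3.9253
eta = 0.5212 = 52.1174%

52.1174%


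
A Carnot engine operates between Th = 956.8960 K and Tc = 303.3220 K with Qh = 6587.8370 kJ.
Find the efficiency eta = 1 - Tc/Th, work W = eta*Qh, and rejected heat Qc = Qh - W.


eta = 1 - 303.3220/956.8960 = 0.6830
W = 0.6830 * 6587.8370 = 4499.5893 kJ
Qc = 6587.8370 - 4499.5893 = 2088.2477 kJ

eta = 68.3015%, W = 4499.5893 kJ, Qc = 2088.2477 kJ


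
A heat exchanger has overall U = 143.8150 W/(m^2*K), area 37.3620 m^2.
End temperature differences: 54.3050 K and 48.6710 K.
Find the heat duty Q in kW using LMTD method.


LMTD = 51.4366 K
Q = 143.8150 * 37.3620 * 51.4366 = 276379.8807 W = 276.3799 kW

276.3799 kW


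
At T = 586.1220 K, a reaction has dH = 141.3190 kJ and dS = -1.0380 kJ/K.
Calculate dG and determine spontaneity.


T*dS = 586.1220 * -1.0380 = -608.3946 kJ
dG = 141.3190 + 608.3946 = 749.7136 kJ (non-spontaneous)

dG = 749.7136 kJ, non-spontaneous


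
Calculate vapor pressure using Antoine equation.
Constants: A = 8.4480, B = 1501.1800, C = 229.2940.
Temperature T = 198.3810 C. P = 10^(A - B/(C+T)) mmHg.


C+T = 427.6750
B/(C+T) = 3.5101
log10(P) = 8.4480 - 3.5101 = 4.9379
P = 10^4.9379 = 86677.1688 mmHg

86677.1688 mmHg


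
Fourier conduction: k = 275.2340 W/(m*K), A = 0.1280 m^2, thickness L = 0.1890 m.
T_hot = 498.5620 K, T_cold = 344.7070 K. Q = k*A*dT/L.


dT = 153.8550 K
Q = 275.2340 * 0.1280 * 153.8550 / 0.1890 = 28678.8585 W

28678.8585 W


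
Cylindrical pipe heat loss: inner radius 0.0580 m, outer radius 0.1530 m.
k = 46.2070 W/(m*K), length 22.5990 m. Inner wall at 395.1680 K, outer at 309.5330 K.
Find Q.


dT = 85.6350 K
ln(ro/ri) = 0.9700
Q = 2*pi*46.2070*22.5990*85.6350 / 0.9700 = 579240.2197 W

579240.2197 W


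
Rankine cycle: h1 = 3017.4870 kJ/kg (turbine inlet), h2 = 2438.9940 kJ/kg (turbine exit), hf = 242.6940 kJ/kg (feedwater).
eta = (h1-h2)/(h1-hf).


W = 578.4930 kJ/kg
Q_in = 2774.7930 kJ/kg
eta = 0.2085 = 20.8481%

eta = 20.8481%


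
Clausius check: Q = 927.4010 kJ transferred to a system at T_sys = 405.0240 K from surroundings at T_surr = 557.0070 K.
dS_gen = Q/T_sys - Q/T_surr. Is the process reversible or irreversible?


dS_sys = 927.4010/405.0240 = 2.2897 kJ/K
dS_surr = -927.4010/557.0070 = -1.6650 kJ/K
dS_gen = 2.2897 - 1.6650 = 0.6248 kJ/K (irreversible)

dS_gen = 0.6248 kJ/K, irreversible


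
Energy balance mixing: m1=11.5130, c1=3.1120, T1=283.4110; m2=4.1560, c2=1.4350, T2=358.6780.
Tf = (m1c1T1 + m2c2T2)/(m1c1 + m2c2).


num = 12293.2839
den = 41.7923
Tf = 294.1518 K

294.1518 K


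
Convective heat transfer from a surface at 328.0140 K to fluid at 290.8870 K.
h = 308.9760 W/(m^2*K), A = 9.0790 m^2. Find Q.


dT = 37.1270 K
Q = 308.9760 * 9.0790 * 37.1270 = 104148.4044 W

104148.4044 W


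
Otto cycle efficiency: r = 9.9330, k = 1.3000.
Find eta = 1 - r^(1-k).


r^(k-1) = 1.9912
eta = 1 - 1/1.9912 = 0.4978 = 49.7801%

49.7801%


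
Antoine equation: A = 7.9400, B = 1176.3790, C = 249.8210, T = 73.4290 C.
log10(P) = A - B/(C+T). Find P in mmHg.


C+T = 323.2500
B/(C+T) = 3.6392
log10(P) = 7.9400 - 3.6392 = 4.3008
P = 10^4.3008 = 19988.3290 mmHg

19988.3290 mmHg


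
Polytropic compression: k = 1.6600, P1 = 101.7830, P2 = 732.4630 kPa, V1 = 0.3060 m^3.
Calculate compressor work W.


(k-1)/k = 0.3976
(P2/P1)^exp = 2.1917
W = 2.5152 * 101.7830 * 0.3060 * (2.1917 - 1) = 93.3520 kJ

93.3520 kJ


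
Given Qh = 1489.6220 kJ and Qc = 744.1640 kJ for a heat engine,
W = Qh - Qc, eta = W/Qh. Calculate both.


W = 1489.6220 - 744.1640 = 745.4580 kJ
eta = 745.4580 / 1489.6220 = 0.5004 = 50.0434%

W = 745.4580 kJ, eta = 50.0434%


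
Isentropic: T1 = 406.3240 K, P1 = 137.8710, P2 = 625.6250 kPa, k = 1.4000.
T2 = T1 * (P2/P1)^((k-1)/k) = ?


(k-1)/k = 0.2857
(P2/P1)^exp = 1.5405
T2 = 406.3240 * 1.5405 = 625.9525 K

625.9525 K


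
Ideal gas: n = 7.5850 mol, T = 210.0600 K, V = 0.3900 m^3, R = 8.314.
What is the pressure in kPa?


P = nRT/V = 7.5850 * 8.314 * 210.0600 / 0.3900
= 13246.7386 / 0.3900 = 33965.9964 Pa = 33.9660 kPa

33.9660 kPa
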